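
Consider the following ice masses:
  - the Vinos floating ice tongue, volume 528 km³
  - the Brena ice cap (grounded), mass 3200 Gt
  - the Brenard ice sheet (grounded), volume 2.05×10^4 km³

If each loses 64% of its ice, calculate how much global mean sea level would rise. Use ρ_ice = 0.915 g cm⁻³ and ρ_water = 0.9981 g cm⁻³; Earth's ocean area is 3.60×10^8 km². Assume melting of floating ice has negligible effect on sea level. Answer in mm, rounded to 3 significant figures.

The Vinos floating ice tongue is floating and already displaces its own weight of water, so its melt adds essentially nothing to sea level.
Brena: 0.64 × 3200 Gt = 2.048×10^15 kg; dividing by ρ_w = 0.9981 g cm⁻³ = 998.1 kg m⁻³ gives 2.052×10^12 m³ of water.
Brenard: 0.64 × 2.05×10^4 km³ × (915/998.1) = 1.203×10^4 km³ of water.
Total added water ≈ 1.408×10^13 m³ over 3.60×10^14 m² → Δh = 0.0391 m = 39.1 mm.

≈ 39.1 mm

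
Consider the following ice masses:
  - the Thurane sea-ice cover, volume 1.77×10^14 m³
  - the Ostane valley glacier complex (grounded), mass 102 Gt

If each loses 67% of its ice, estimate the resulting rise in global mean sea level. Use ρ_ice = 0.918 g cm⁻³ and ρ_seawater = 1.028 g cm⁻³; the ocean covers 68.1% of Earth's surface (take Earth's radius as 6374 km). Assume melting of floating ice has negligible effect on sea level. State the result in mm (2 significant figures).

The Thurane sea-ice cover is floating and already displaces its own weight of water, so its melt adds essentially nothing to sea level.
Ostane: 0.67 × 102 Gt = 6.834×10^13 kg; dividing by ρ_w = 1.028 g cm⁻³ = 1028 kg m⁻³ gives 6.648×10^10 m³ of water.
Total added water ≈ 6.648×10^10 m³ over 3.48×10^14 m² → Δh = 1.91×10^-4 m = 0.19 mm.

≈ 0.19 mm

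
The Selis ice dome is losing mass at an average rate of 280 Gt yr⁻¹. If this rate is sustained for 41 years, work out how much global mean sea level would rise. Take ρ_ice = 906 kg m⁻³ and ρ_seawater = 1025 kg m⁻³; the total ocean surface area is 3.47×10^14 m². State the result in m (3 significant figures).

≈ 0.0323 m

Total mass lost = 280 Gt/yr × 41 yr = 1.148×10^4 Gt = 1.148×10^16 kg.
ρ_w = 1025 kg m⁻³, so water volume = 1.148×10^16 / 1025 = 1.120×10^13 m³.
Δh = 1.120×10^13 / 3.47×10^14 = 0.0323 m.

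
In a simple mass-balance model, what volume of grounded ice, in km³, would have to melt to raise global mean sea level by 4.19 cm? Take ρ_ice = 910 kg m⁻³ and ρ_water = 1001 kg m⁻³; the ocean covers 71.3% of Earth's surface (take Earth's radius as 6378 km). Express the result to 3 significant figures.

Required water volume = Δh × A = 0.0419 m × 3.64×10^14 m² = 1.527×10^13 m³ = 1.527×10^4 km³.
Ice volume = water volume × ρ_w/ρ_ice = 1.527×10^4 × 1001/910 = 1.68×10^4 km³.

≈ 1.68×10^4 km³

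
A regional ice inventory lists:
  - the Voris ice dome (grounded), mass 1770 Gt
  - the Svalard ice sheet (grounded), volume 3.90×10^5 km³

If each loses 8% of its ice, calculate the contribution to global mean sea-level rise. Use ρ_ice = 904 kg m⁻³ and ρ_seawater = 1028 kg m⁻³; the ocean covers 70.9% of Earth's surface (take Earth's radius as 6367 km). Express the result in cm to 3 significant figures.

≈ 7.63 cm

Voris: 0.08 × 1770 Gt = 1.416×10^14 kg; dividing by ρ_w = 1028 kg m⁻³ gives 1.377×10^11 m³ of water.
Svalard: 0.08 × 3.90×10^5 km³ × (904/1028) = 2.744×10^4 km³ of water.
Total added water ≈ 2.757×10^13 m³ over 3.61×10^14 m² → Δh = 0.0763 m = 7.63 cm.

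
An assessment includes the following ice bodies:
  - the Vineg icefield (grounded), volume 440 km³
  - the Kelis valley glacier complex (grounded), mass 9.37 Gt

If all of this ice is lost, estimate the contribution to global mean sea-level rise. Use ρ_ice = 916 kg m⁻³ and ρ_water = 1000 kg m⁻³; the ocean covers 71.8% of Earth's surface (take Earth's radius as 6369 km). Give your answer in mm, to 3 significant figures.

Vineg: 440 km³ × (916/1000) = 403.0 km³ of water.
Kelis: 9.37 Gt = 9.370×10^12 kg; dividing by ρ_w = 1000 kg m⁻³ gives 9.370×10^9 m³ of water.
Total added water ≈ 4.124×10^11 m³ over 3.66×10^14 m² → Δh = 1.13×10^-3 m = 1.13 mm.

≈ 1.13 mm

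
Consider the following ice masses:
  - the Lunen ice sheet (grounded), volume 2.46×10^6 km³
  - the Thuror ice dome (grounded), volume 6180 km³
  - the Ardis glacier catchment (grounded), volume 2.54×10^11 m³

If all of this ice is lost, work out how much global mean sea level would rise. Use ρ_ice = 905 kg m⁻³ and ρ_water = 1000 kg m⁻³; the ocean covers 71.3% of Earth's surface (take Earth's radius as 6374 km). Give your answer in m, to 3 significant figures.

≈ 6.13 m

Lunen: 2.46×10^6 km³ × (905/1000) = 2.226×10^6 km³ of water.
Thuror: 6180 km³ × (905/1000) = 5593 km³ of water.
Ardis: 2.54×10^11 m³ × (905/1000) = 2.299×10^11 m³ of water.
Total added water ≈ 2.232×10^15 m³ over 3.64×10^14 m² → Δh = 6.13 m.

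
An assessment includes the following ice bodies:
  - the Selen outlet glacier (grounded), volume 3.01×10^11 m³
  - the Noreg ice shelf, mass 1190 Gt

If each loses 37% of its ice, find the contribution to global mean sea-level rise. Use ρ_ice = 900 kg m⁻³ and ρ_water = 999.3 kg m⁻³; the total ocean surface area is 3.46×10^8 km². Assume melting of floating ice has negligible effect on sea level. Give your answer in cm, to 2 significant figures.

≈ 0.029 cm

Selen: 0.37 × 3.01×10^11 m³ × (900/999.3) = 1.003×10^11 m³ of water.
The Noreg ice shelf is floating and already displaces its own weight of water, so its melt adds essentially nothing to sea level.
Total added water ≈ 1.003×10^11 m³ over 3.46×10^14 m² → Δh = 2.90×10^-4 m = 0.029 cm.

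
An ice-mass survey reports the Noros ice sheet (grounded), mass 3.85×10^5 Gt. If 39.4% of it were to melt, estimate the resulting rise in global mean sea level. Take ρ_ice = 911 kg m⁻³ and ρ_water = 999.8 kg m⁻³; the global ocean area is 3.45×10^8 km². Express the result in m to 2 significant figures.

≈ 0.44 m

Noros: 0.394 × 3.85×10^5 Gt = 1.517×10^17 kg; dividing by ρ_w = 999.8 kg m⁻³ gives 1.517×10^14 m³ of water.
Spread over 3.45×10^14 m² of ocean, Δh = 1.517×10^14 / 3.45×10^14 = 0.440 m.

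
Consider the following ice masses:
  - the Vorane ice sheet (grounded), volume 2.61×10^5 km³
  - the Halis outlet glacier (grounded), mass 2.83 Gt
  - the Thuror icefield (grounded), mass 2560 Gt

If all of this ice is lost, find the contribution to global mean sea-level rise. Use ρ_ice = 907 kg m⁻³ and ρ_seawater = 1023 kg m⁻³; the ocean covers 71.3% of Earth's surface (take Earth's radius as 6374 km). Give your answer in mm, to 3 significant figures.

Vorane: 2.61×10^5 km³ × (907/1023) = 2.314×10^5 km³ of water.
Halis: 2.83 Gt = 2.830×10^12 kg; dividing by ρ_w = 1023 kg m⁻³ gives 2.766×10^9 m³ of water.
Thuror: 2560 Gt = 2.560×10^15 kg; dividing by ρ_w = 1023 kg m⁻³ gives 2.502×10^12 m³ of water.
Total added water ≈ 2.339×10^14 m³ over 3.64×10^14 m² → Δh = 0.643 m = 643 mm.

≈ 643 mm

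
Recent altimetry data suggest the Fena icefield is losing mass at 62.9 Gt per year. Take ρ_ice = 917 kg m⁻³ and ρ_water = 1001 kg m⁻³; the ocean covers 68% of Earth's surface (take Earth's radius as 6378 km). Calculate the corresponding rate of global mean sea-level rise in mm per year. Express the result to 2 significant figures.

ρ_w = 1001 kg m⁻³. Annual water volume added = 62.9 Gt / ρ_w = 6.290×10^13 kg / 1001 kg m⁻³ = 6.284×10^10 m³.
Δh per year = 6.284×10^10 / 3.48×10^14 = 1.81×10^-4 m = 0.18 mm.

≈ 0.18 mm/yr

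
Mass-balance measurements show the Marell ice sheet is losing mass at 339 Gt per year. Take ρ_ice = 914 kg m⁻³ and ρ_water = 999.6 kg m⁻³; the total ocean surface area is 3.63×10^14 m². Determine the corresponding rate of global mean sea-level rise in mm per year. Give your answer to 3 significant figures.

ρ_w = 999.6 kg m⁻³. Annual water volume added = 339 Gt / ρ_w = 3.390×10^14 kg / 999.6 kg m⁻³ = 3.391×10^11 m³.
Δh per year = 3.391×10^11 / 3.63×10^14 = 9.34×10^-4 m = 0.934 mm.

≈ 0.934 mm/yr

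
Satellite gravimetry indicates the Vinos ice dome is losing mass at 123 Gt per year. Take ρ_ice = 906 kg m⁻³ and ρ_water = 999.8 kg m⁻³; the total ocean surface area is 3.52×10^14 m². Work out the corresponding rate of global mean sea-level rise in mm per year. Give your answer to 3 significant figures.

≈ 0.350 mm/yr

ρ_w = 999.8 kg m⁻³. Annual water volume added = 123 Gt / ρ_w = 1.230×10^14 kg / 999.8 kg m⁻³ = 1.230×10^11 m³.
Δh per year = 1.230×10^11 / 3.52×10^14 = 3.50×10^-4 m = 0.350 mm.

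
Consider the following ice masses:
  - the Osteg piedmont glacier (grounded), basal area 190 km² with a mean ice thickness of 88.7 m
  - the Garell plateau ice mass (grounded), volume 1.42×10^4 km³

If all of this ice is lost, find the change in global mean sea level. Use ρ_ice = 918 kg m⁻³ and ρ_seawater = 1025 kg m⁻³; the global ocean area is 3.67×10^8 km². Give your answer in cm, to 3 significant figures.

Osteg: ice volume = 190 km² × 88.7 m = 16.85 km³; 16.85 × (918/1025) = 15.09 km³ of water.
Garell: 1.42×10^4 km³ × (918/1025) = 1.272×10^4 km³ of water.
Total added water ≈ 1.273×10^13 m³ over 3.67×10^14 m² → Δh = 0.0347 m = 3.47 cm.

≈ 3.47 cm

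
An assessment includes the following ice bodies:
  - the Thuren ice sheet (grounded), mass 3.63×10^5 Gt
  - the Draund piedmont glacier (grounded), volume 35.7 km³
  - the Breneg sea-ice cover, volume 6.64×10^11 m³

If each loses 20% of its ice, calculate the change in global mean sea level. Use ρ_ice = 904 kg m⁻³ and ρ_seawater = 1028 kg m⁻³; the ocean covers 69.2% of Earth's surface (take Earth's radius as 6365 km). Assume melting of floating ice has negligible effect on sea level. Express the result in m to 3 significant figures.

≈ 0.200 m

Thuren: 0.2 × 3.63×10^5 Gt = 7.260×10^16 kg; dividing by ρ_w = 1028 kg m⁻³ gives 7.062×10^13 m³ of water.
Draund: 0.2 × 35.7 km³ × (904/1028) = 6.279 km³ of water.
The Breneg sea-ice cover is floating and already displaces its own weight of water, so its melt adds essentially nothing to sea level.
Total added water ≈ 7.063×10^13 m³ over 3.52×10^14 m² → Δh = 0.200 m.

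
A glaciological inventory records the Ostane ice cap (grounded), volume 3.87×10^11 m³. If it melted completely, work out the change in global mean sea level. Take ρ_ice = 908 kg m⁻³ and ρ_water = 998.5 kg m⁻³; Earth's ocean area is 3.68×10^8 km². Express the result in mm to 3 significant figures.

Ostane: 3.87×10^11 m³ × (908/998.5) = 3.519×10^11 m³ of water.
Spread over 3.68×10^14 m² of ocean, Δh = 3.519×10^11 / 3.68×10^14 = 9.56×10^-4 m = 0.956 mm.

≈ 0.956 mm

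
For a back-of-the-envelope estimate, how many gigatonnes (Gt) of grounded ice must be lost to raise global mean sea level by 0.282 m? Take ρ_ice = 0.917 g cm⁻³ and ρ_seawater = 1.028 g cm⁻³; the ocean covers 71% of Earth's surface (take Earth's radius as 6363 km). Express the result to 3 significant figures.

≈ 1.05×10^5 Gt

Required water volume = Δh × A = 0.282 m × 3.61×10^14 m² = 1.019×10^14 m³.
ρ_w = 1.028 g cm⁻³ = 1028 kg m⁻³, so the mass of water = 1.019×10^14 m³ × 1028 kg m⁻³ = 1.047×10^17 kg = 1.05×10^5 Gt (and the same mass of ice, by conservation).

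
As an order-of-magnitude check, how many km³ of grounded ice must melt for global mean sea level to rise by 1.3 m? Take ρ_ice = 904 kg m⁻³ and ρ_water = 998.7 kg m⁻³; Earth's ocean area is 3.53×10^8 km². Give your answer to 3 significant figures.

≈ 5.07×10^5 km³

Required water volume = Δh × A = 1.3 m × 3.53×10^14 m² = 4.589×10^14 m³ = 4.589×10^5 km³.
Ice volume = water volume × ρ_w/ρ_ice = 4.589×10^5 × 998.7/904 = 5.07×10^5 km³.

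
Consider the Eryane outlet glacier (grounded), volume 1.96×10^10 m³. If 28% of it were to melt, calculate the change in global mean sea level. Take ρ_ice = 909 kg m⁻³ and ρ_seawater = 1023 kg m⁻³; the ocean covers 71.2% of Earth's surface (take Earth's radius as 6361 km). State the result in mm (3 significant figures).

Eryane: 0.28 × 1.96×10^10 m³ × (909/1023) = 4.876×10^9 m³ of water.
Spread over 3.62×10^14 m² of ocean, Δh = 4.876×10^9 / 3.62×10^14 = 1.35×10^-5 m = 0.0135 mm.

≈ 0.0135 mm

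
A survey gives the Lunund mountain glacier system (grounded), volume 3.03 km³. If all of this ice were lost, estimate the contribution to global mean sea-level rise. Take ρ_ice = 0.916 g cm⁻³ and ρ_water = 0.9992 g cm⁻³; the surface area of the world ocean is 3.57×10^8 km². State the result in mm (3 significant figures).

Lunund: 3.03 km³ × (916/999.2) = 2.778 km³ of water.
Spread over 3.57×10^14 m² of ocean, Δh = 2.778×10^9 / 3.57×10^14 = 7.78×10^-6 m = 7.78×10^-3 mm.

≈ 7.78×10^-3 mm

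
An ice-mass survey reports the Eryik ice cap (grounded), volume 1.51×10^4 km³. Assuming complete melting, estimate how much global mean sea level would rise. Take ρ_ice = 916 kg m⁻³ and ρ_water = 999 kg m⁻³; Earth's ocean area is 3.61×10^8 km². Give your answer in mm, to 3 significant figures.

≈ 38.4 mm

Eryik: 1.51×10^4 km³ × (916/999) = 1.385×10^4 km³ of water.
Spread over 3.61×10^14 m² of ocean, Δh = 1.385×10^13 / 3.61×10^14 = 0.0384 m = 38.4 mm.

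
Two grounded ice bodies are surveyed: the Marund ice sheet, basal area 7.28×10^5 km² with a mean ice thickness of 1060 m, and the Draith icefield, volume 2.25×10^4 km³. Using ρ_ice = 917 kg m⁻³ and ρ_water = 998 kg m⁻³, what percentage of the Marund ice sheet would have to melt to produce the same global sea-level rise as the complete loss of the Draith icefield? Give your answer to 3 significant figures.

Equal sea-level rise means equal mass of meltwater, i.e. equal mass of ice lost.
Ice mass of Draith: 2.063×10^16 kg; ice mass of Marund: 7.076×10^17 kg.
Fraction required = 2.063×10^16 / 7.076×10^17 = 0.0292 → 2.92 %.

≈ 2.92 %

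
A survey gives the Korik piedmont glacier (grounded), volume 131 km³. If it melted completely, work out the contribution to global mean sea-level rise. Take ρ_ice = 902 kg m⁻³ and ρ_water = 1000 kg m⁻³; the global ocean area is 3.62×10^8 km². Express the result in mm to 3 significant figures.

Korik: 131 km³ × (902/1000) = 118.2 km³ of water.
Spread over 3.62×10^14 m² of ocean, Δh = 1.182×10^11 / 3.62×10^14 = 3.26×10^-4 m = 0.326 mm.

≈ 0.326 mm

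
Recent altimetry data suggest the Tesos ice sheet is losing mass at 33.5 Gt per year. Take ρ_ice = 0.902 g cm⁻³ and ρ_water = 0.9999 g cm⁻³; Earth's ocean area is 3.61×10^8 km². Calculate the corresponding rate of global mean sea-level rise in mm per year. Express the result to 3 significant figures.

ρ_w = 0.9999 g cm⁻³ = 999.9 kg m⁻³. Annual water volume added = 33.5 Gt / ρ_w = 3.350×10^13 kg / 999.9 kg m⁻³ = 3.350×10^10 m³.
Δh per year = 3.350×10^10 / 3.61×10^14 = 9.28×10^-5 m = 0.0928 mm.

≈ 0.0928 mm/yr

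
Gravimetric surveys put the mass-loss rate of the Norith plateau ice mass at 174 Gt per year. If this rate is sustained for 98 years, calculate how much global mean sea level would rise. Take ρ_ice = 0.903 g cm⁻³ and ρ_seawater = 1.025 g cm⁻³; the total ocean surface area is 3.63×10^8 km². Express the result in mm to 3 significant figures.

≈ 45.8 mm

Total mass lost = 174 Gt/yr × 98 yr = 1.705×10^4 Gt = 1.705×10^16 kg.
ρ_w = 1.025 g cm⁻³ = 1025 kg m⁻³, so water volume = 1.705×10^16 / 1025 = 1.664×10^13 m³.
Δh = 1.664×10^13 / 3.63×10^14 = 0.0458 m = 45.8 mm.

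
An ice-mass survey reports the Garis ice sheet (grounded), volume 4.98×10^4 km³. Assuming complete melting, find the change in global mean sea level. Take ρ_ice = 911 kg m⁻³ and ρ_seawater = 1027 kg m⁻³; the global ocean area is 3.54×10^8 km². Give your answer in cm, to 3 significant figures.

≈ 12.5 cm

Garis: 4.98×10^4 km³ × (911/1027) = 4.418×10^4 km³ of water.
Spread over 3.54×10^14 m² of ocean, Δh = 4.418×10^13 / 3.54×10^14 = 0.125 m = 12.5 cm.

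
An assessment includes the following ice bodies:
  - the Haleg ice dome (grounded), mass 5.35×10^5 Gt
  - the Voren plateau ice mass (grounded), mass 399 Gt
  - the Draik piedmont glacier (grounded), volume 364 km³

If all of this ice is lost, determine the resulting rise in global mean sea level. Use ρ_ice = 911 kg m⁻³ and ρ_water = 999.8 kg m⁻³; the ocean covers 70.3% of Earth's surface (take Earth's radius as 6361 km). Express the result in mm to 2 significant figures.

Haleg: 5.35×10^5 Gt = 5.350×10^17 kg; dividing by ρ_w = 999.8 kg m⁻³ gives 5.351×10^14 m³ of water.
Voren: 399 Gt = 3.990×10^14 kg; dividing by ρ_w = 999.8 kg m⁻³ gives 3.991×10^11 m³ of water.
Draik: 364 km³ × (911/999.8) = 331.7 km³ of water.
Total added water ≈ 5.358×10^14 m³ over 3.57×10^14 m² → Δh = 1.50 m = 1500 mm.

≈ 1500 mm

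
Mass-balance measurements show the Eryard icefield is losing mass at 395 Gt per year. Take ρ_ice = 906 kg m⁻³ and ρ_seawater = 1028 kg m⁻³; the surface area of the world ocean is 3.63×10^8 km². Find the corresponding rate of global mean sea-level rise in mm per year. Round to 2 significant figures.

ρ_w = 1028 kg m⁻³. Annual water volume added = 395 Gt / ρ_w = 3.950×10^14 kg / 1028 kg m⁻³ = 3.842×10^11 m³.
Δh per year = 3.842×10^11 / 3.63×10^14 = 1.06×10^-3 m = 1.1 mm.

≈ 1.1 mm/yr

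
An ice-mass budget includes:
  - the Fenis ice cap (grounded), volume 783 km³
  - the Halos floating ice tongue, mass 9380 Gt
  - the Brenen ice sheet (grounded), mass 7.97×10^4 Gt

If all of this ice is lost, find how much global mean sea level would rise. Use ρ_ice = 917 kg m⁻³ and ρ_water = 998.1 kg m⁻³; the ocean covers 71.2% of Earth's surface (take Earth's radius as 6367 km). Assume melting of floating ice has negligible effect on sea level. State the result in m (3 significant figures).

Fenis: 783 km³ × (917/998.1) = 719.4 km³ of water.
The Halos floating ice tongue is floating and already displaces its own weight of water, so its melt adds essentially nothing to sea level.
Brenen: 7.97×10^4 Gt = 7.970×10^16 kg; dividing by ρ_w = 998.1 kg m⁻³ gives 7.985×10^13 m³ of water.
Total added water ≈ 8.057×10^13 m³ over 3.63×10^14 m² → Δh = 0.222 m.

≈ 0.222 m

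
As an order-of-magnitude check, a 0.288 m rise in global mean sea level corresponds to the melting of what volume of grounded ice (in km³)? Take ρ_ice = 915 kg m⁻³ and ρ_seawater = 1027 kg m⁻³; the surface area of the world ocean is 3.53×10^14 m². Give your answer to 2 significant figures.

Required water volume = Δh × A = 0.288 m × 3.53×10^14 m² = 1.017×10^14 m³ = 1.017×10^5 km³.
Ice volume = water volume × ρ_w/ρ_ice = 1.017×10^5 × 1027/915 = 1.1×10^5 km³.

≈ 1.1×10^5 km³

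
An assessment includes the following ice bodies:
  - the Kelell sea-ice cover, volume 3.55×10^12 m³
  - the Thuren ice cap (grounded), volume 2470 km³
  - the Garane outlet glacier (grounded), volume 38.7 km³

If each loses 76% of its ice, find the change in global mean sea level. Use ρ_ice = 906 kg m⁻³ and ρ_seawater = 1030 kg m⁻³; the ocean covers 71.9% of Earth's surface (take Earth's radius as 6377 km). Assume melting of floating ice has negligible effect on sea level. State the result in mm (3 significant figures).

The Kelell sea-ice cover is floating and already displaces its own weight of water, so its melt adds essentially nothing to sea level.
Thuren: 0.76 × 2470 km³ × (906/1030) = 1651 km³ of water.
Garane: 0.76 × 38.7 km³ × (906/1030) = 25.87 km³ of water.
Total added water ≈ 1.677×10^12 m³ over 3.67×10^14 m² → Δh = 4.56×10^-3 m = 4.56 mm.

≈ 4.56 mm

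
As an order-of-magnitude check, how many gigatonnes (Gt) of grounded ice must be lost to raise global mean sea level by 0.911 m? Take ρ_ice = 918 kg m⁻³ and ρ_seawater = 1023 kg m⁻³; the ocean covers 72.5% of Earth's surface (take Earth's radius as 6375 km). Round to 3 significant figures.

≈ 3.45×10^5 Gt

Required water volume = Δh × A = 0.911 m × 3.70×10^14 m² = 3.373×10^14 m³.
ρ_w = 1023 kg m⁻³, so the mass of water = 3.373×10^14 m³ × 1023 kg m⁻³ = 3.451×10^17 kg = 3.45×10^5 Gt (and the same mass of ice, by conservation).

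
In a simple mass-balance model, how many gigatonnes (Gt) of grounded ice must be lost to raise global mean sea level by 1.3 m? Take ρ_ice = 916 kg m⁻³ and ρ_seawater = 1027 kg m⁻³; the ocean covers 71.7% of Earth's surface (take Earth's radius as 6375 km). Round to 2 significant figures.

≈ 4.9×10^5 Gt

Required water volume = Δh × A = 1.3 m × 3.66×10^14 m² = 4.760×10^14 m³.
ρ_w = 1027 kg m⁻³, so the mass of water = 4.760×10^14 m³ × 1027 kg m⁻³ = 4.889×10^17 kg = 4.9×10^5 Gt (and the same mass of ice, by conservation).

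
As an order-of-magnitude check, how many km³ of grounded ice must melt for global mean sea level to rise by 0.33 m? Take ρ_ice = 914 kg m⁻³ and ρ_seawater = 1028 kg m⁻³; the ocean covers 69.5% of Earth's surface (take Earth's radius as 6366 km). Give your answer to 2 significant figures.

Required water volume = Δh × A = 0.33 m × 3.54×10^14 m² = 1.168×10^14 m³ = 1.168×10^5 km³.
Ice volume = water volume × ρ_w/ρ_ice = 1.168×10^5 × 1028/914 = 1.3×10^5 km³.

≈ 1.3×10^5 km³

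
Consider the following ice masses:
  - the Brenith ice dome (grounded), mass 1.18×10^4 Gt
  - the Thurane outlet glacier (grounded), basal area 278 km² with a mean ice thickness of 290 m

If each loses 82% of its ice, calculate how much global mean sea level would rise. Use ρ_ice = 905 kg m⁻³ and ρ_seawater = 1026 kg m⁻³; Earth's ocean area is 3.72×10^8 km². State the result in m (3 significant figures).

≈ 0.0255 m

Brenith: 0.82 × 1.18×10^4 Gt = 9.676×10^15 kg; dividing by ρ_w = 1026 kg m⁻³ gives 9.431×10^12 m³ of water.
Thurane: ice volume = 278 km² × 290 m = 80.62 km³; 0.82 × 80.62 × (905/1026) = 58.31 km³ of water.
Total added water ≈ 9.489×10^12 m³ over 3.72×10^14 m² → Δh = 0.0255 m.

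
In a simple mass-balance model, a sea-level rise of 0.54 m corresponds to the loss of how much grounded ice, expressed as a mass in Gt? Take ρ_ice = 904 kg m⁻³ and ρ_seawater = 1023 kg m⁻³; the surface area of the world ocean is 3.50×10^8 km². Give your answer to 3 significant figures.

≈ 1.93×10^5 Gt

Required water volume = Δh × A = 0.54 m × 3.50×10^14 m² = 1.890×10^14 m³.
ρ_w = 1023 kg m⁻³, so the mass of water = 1.890×10^14 m³ × 1023 kg m⁻³ = 1.933×10^17 kg = 1.93×10^5 Gt (and the same mass of ice, by conservation).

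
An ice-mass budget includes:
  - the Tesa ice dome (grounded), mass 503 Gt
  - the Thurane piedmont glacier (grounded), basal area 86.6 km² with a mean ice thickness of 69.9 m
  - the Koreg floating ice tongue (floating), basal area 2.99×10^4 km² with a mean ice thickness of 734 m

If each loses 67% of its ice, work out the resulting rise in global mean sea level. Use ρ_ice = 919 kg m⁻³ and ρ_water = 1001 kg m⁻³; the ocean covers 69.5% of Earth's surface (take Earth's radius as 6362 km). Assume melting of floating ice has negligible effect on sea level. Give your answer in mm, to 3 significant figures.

Tesa: 0.67 × 503 Gt = 3.370×10^14 kg; dividing by ρ_w = 1001 kg m⁻³ gives 3.367×10^11 m³ of water.
Thurane: ice volume = 86.6 km² × 69.9 m = 6.053 km³; 0.67 × 6.053 × (919/1001) = 3.723 km³ of water.
The Koreg floating ice tongue is floating and already displaces its own weight of water, so its melt adds essentially nothing to sea level.
Total added water ≈ 3.404×10^11 m³ over 3.53×10^14 m² → Δh = 9.63×10^-4 m = 0.963 mm.

≈ 0.963 mm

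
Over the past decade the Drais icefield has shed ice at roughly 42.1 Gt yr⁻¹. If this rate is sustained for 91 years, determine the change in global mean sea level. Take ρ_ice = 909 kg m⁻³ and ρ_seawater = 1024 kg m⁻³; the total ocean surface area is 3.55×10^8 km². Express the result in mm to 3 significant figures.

Total mass lost = 42.1 Gt/yr × 91 yr = 3831 Gt = 3.831×10^15 kg.
ρ_w = 1024 kg m⁻³, so water volume = 3.831×10^15 / 1024 = 3.741×10^12 m³.
Δh = 3.741×10^12 / 3.55×10^14 = 0.0105 m = 10.5 mm.

≈ 10.5 mm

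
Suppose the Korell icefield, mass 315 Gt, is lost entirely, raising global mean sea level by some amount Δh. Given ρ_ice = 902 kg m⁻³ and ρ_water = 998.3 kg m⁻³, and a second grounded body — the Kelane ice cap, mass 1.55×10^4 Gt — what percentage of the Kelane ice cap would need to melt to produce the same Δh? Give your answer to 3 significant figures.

≈ 2.03 %

Equal sea-level rise means equal mass of meltwater, i.e. equal mass of ice lost.
Ice mass of Korell: 3.150×10^14 kg; ice mass of Kelane: 1.550×10^16 kg.
Fraction required = 3.150×10^14 / 1.550×10^16 = 0.0203 → 2.03 %.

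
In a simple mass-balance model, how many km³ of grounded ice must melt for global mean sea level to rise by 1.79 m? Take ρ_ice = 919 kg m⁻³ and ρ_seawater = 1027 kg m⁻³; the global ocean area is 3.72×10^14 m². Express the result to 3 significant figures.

≈ 7.44×10^5 km³

Required water volume = Δh × A = 1.79 m × 3.72×10^14 m² = 6.659×10^14 m³ = 6.659×10^5 km³.
Ice volume = water volume × ρ_w/ρ_ice = 6.659×10^5 × 1027/919 = 7.44×10^5 km³.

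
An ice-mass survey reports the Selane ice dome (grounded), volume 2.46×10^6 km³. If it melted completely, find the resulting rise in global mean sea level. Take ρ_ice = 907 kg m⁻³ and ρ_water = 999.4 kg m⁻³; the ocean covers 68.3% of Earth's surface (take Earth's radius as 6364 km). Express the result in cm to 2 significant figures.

Selane: 2.46×10^6 km³ × (907/999.4) = 2.233×10^6 km³ of water.
Spread over 3.48×10^14 m² of ocean, Δh = 2.233×10^15 / 3.48×10^14 = 6.42 m = 640 cm.

≈ 640 cm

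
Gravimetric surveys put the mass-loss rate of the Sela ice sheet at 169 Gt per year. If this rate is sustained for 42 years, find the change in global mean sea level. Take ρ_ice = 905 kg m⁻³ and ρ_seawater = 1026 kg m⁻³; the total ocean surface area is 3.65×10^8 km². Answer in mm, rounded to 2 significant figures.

≈ 19 mm

Total mass lost = 169 Gt/yr × 42 yr = 7098 Gt = 7.098×10^15 kg.
ρ_w = 1026 kg m⁻³, so water volume = 7.098×10^15 / 1026 = 6.918×10^12 m³.
Δh = 6.918×10^12 / 3.65×10^14 = 0.0190 m = 19 mm.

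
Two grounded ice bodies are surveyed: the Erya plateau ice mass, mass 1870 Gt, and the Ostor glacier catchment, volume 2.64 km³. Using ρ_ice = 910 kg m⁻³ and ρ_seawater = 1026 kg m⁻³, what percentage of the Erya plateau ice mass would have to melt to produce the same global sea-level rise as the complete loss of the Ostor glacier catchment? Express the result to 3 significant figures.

Equal sea-level rise means equal mass of meltwater, i.e. equal mass of ice lost.
Ice mass of Ostor: 2.402×10^12 kg; ice mass of Erya: 1.870×10^15 kg.
Fraction required = 2.402×10^12 / 1.870×10^15 = 1.28×10^-3 → 0.128 %.

≈ 0.128 %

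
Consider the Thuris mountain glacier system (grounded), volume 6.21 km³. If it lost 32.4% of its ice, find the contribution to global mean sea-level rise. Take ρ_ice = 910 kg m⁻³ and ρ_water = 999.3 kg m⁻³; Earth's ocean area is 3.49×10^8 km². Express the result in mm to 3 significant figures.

Thuris: 0.324 × 6.21 km³ × (910/999.3) = 1.832 km³ of water.
Spread over 3.49×10^14 m² of ocean, Δh = 1.832×10^9 / 3.49×10^14 = 5.25×10^-6 m = 5.25×10^-3 mm.

≈ 5.25×10^-3 mm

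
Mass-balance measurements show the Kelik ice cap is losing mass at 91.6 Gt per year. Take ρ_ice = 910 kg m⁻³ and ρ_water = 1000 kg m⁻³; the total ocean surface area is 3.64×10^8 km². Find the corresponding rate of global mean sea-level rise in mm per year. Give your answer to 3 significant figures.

ρ_w = 1000 kg m⁻³. Annual water volume added = 91.6 Gt / ρ_w = 9.160×10^13 kg / 1000 kg m⁻³ = 9.160×10^10 m³.
Δh per year = 9.160×10^10 / 3.64×10^14 = 2.52×10^-4 m = 0.252 mm.

≈ 0.252 mm/yr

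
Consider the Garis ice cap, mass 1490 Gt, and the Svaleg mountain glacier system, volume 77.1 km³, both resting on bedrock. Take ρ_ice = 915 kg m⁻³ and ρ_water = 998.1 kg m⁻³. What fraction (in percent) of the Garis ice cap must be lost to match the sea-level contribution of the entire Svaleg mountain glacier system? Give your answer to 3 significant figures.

Equal sea-level rise means equal mass of meltwater, i.e. equal mass of ice lost.
Ice mass of Svaleg: 7.055×10^13 kg; ice mass of Garis: 1.490×10^15 kg.
Fraction required = 7.055×10^13 / 1.490×10^15 = 0.0473 → 4.73 %.

≈ 4.73 %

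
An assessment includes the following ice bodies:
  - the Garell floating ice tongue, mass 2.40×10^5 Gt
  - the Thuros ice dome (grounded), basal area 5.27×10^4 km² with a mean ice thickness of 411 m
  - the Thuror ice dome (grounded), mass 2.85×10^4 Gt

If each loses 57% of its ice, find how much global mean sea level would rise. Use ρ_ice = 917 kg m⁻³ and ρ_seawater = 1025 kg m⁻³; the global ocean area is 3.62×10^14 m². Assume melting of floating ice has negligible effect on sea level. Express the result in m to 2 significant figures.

The Garell floating ice tongue is floating and already displaces its own weight of water, so its melt adds essentially nothing to sea level.
Thuros: ice volume = 5.27×10^4 km² × 411 m = 2.166×10^4 km³; 0.57 × 2.166×10^4 × (917/1025) = 1.105×10^4 km³ of water.
Thuror: 0.57 × 2.85×10^4 Gt = 1.624×10^16 kg; dividing by ρ_w = 1025 kg m⁻³ gives 1.585×10^13 m³ of water.
Total added water ≈ 2.689×10^13 m³ over 3.62×10^14 m² → Δh = 0.0743 m.

≈ 0.074 m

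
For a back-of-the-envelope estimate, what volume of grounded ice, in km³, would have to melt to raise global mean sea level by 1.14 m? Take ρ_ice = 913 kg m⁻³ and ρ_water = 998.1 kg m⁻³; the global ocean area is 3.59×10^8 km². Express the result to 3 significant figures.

Required water volume = Δh × A = 1.14 m × 3.59×10^14 m² = 4.093×10^14 m³ = 4.093×10^5 km³.
Ice volume = water volume × ρ_w/ρ_ice = 4.093×10^5 × 998.1/913 = 4.47×10^5 km³.

≈ 4.47×10^5 km³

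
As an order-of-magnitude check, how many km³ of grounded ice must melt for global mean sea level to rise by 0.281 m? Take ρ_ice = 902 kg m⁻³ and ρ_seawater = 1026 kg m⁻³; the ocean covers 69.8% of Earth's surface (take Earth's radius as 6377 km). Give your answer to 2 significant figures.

Required water volume = Δh × A = 0.281 m × 3.57×10^14 m² = 1.002×10^14 m³ = 1.002×10^5 km³.
Ice volume = water volume × ρ_w/ρ_ice = 1.002×10^5 × 1026/902 = 1.1×10^5 km³.

≈ 1.1×10^5 km³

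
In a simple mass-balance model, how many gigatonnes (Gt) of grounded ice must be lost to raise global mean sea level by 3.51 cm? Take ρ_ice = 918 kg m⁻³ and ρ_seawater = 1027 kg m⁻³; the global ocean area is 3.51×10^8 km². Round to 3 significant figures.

Required water volume = Δh × A = 0.0351 m × 3.51×10^14 m² = 1.232×10^13 m³.
ρ_w = 1027 kg m⁻³, so the mass of water = 1.232×10^13 m³ × 1027 kg m⁻³ = 1.265×10^16 kg = 1.27×10^4 Gt (and the same mass of ice, by conservation).

≈ 1.27×10^4 Gt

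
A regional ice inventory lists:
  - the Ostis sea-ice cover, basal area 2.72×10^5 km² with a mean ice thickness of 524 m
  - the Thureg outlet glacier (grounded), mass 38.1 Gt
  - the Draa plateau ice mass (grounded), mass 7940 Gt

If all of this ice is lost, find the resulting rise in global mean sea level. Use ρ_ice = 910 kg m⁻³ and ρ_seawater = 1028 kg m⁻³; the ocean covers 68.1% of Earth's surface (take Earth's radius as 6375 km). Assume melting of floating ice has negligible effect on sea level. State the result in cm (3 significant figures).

≈ 2.23 cm

The Ostis sea-ice cover is floating and already displaces its own weight of water, so its melt adds essentially nothing to sea level.
Thureg: 38.1 Gt = 3.810×10^13 kg; dividing by ρ_w = 1028 kg m⁻³ gives 3.706×10^10 m³ of water.
Draa: 7940 Gt = 7.940×10^15 kg; dividing by ρ_w = 1028 kg m⁻³ gives 7.724×10^12 m³ of water.
Total added water ≈ 7.761×10^12 m³ over 3.48×10^14 m² → Δh = 0.0223 m = 2.23 cm.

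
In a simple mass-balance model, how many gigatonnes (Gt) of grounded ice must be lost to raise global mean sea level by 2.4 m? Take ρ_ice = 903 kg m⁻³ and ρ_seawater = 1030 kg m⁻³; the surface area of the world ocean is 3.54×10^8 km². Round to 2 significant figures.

≈ 8.8×10^5 Gt

Required water volume = Δh × A = 2.4 m × 3.54×10^14 m² = 8.496×10^14 m³.
ρ_w = 1030 kg m⁻³, so the mass of water = 8.496×10^14 m³ × 1030 kg m⁻³ = 8.751×10^17 kg = 8.8×10^5 Gt (and the same mass of ice, by conservation).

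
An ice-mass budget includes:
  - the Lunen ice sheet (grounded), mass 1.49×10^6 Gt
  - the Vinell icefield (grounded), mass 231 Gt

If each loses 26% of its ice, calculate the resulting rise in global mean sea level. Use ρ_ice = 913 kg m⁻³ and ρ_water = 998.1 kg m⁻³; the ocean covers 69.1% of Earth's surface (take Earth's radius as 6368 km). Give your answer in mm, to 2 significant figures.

≈ 1100 mm

Lunen: 0.26 × 1.49×10^6 Gt = 3.874×10^17 kg; dividing by ρ_w = 998.1 kg m⁻³ gives 3.881×10^14 m³ of water.
Vinell: 0.26 × 231 Gt = 6.006×10^13 kg; dividing by ρ_w = 998.1 kg m⁻³ gives 6.017×10^10 m³ of water.
Total added water ≈ 3.882×10^14 m³ over 3.52×10^14 m² → Δh = 1.10 m = 1100 mm.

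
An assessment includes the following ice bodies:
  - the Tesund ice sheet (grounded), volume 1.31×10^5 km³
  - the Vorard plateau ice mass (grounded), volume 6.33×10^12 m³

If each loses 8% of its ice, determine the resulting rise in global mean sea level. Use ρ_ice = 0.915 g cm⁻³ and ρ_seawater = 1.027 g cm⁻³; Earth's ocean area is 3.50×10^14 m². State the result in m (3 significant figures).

Tesund: 0.08 × 1.31×10^5 km³ × (915/1027) = 9337 km³ of water.
Vorard: 0.08 × 6.33×10^12 m³ × (915/1027) = 4.512×10^11 m³ of water.
Total added water ≈ 9.788×10^12 m³ over 3.50×10^14 m² → Δh = 0.0280 m.

≈ 0.0280 m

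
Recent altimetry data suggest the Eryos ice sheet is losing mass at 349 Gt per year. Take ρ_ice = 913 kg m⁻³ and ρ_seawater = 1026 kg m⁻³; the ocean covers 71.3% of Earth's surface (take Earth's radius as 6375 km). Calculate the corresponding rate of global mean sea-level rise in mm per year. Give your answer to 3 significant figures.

ρ_w = 1026 kg m⁻³. Annual water volume added = 349 Gt / ρ_w = 3.490×10^14 kg / 1026 kg m⁻³ = 3.402×10^11 m³.
Δh per year = 3.402×10^11 / 3.64×10^14 = 9.34×10^-4 m = 0.934 mm.

≈ 0.934 mm/yr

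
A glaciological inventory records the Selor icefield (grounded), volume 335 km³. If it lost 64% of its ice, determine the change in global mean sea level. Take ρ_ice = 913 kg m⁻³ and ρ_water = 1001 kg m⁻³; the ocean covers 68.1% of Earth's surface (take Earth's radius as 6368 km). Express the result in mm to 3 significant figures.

Selor: 0.64 × 335 km³ × (913/1001) = 195.6 km³ of water.
Spread over 3.47×10^14 m² of ocean, Δh = 1.956×10^11 / 3.47×10^14 = 5.64×10^-4 m = 0.564 mm.

≈ 0.564 mm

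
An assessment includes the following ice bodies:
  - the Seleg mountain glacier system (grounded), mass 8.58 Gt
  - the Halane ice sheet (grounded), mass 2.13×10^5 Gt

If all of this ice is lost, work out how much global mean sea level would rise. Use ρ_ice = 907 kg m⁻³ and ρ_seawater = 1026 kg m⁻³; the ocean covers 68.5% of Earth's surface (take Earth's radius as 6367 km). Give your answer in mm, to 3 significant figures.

Seleg: 8.58 Gt = 8.580×10^12 kg; dividing by ρ_w = 1026 kg m⁻³ gives 8.363×10^9 m³ of water.
Halane: 2.13×10^5 Gt = 2.130×10^17 kg; dividing by ρ_w = 1026 kg m⁻³ gives 2.076×10^14 m³ of water.
Total added water ≈ 2.076×10^14 m³ over 3.49×10^14 m² → Δh = 0.595 m = 595 mm.

≈ 595 mm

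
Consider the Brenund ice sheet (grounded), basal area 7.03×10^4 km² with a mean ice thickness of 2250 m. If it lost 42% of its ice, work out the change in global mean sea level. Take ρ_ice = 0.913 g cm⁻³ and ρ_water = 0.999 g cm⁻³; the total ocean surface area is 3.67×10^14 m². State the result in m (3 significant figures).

≈ 0.165 m

Brenund: ice volume = 7.03×10^4 km² × 2250 m = 1.582×10^5 km³; 0.42 × 1.582×10^5 × (913/999) = 6.071×10^4 km³ of water.
Spread over 3.67×10^14 m² of ocean, Δh = 6.071×10^13 / 3.67×10^14 = 0.165 m.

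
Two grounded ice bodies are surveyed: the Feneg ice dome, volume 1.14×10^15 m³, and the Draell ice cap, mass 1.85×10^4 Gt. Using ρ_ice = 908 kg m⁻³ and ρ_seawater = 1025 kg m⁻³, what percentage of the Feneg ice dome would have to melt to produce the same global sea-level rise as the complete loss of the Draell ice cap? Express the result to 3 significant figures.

≈ 1.79 %

Equal sea-level rise means equal mass of meltwater, i.e. equal mass of ice lost.
Ice mass of Draell: 1.850×10^16 kg; ice mass of Feneg: 1.035×10^18 kg.
Fraction required = 1.850×10^16 / 1.035×10^18 = 0.0179 → 1.79 %.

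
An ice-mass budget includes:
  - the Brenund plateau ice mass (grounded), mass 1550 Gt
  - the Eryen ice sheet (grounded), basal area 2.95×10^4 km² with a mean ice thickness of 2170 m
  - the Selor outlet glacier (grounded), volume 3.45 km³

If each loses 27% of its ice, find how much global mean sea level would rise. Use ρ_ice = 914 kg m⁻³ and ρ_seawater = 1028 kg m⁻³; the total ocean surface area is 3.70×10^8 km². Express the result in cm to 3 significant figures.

Brenund: 0.27 × 1550 Gt = 4.185×10^14 kg; dividing by ρ_w = 1028 kg m⁻³ gives 4.071×10^11 m³ of water.
Eryen: ice volume = 2.95×10^4 km² × 2170 m = 6.402×10^4 km³; 0.27 × 6.402×10^4 × (914/1028) = 1.537×10^4 km³ of water.
Selor: 0.27 × 3.45 km³ × (914/1028) = 0.8282 km³ of water.
Total added water ≈ 1.578×10^13 m³ over 3.70×10^14 m² → Δh = 0.0426 m = 4.26 cm.

≈ 4.26 cm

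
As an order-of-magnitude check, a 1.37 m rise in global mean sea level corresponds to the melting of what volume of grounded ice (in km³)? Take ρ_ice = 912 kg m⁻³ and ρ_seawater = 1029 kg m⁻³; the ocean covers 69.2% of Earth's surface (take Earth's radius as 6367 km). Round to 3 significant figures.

Required water volume = Δh × A = 1.37 m × 3.53×10^14 m² = 4.830×10^14 m³ = 4.830×10^5 km³.
Ice volume = water volume × ρ_w/ρ_ice = 4.830×10^5 × 1029/912 = 5.45×10^5 km³.

≈ 5.45×10^5 km³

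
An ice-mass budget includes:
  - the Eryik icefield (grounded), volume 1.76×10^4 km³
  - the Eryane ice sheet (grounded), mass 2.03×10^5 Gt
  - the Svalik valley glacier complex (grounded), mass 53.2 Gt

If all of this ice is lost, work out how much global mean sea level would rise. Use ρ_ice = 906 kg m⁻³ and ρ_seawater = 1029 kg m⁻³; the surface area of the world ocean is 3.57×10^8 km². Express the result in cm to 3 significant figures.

≈ 59.6 cm

Eryik: 1.76×10^4 km³ × (906/1029) = 1.550×10^4 km³ of water.
Eryane: 2.03×10^5 Gt = 2.030×10^17 kg; dividing by ρ_w = 1029 kg m⁻³ gives 1.973×10^14 m³ of water.
Svalik: 53.2 Gt = 5.320×10^13 kg; dividing by ρ_w = 1029 kg m⁻³ gives 5.170×10^10 m³ of water.
Total added water ≈ 2.128×10^14 m³ over 3.57×10^14 m² → Δh = 0.596 m = 59.6 cm.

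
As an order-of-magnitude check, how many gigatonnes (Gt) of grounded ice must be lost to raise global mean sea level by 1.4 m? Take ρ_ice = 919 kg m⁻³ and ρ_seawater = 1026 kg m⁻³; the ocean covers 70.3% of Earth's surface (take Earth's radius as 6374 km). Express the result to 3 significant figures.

Required water volume = Δh × A = 1.4 m × 3.59×10^14 m² = 5.025×10^14 m³.
ρ_w = 1026 kg m⁻³, so the mass of water = 5.025×10^14 m³ × 1026 kg m⁻³ = 5.155×10^17 kg = 5.16×10^5 Gt (and the same mass of ice, by conservation).

≈ 5.16×10^5 Gt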